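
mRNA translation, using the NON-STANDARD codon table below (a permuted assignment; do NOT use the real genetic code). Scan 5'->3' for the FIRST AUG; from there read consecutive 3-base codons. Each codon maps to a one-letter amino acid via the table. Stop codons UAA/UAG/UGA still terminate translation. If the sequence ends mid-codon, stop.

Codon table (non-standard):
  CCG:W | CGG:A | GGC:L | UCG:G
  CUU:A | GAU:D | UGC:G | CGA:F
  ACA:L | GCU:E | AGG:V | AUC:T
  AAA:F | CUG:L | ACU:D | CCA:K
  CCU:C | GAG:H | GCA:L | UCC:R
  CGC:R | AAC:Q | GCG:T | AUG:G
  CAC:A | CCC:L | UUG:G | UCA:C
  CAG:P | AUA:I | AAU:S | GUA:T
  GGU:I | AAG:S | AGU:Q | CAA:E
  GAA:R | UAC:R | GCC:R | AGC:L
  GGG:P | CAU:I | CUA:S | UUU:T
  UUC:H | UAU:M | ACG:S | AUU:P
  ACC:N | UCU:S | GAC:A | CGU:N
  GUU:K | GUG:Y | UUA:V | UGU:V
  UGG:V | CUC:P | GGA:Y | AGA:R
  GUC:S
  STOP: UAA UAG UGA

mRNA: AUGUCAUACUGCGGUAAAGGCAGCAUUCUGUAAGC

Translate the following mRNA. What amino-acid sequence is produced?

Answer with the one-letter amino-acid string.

start AUG at pos 0
pos 0: AUG -> G; peptide=G
pos 3: UCA -> C; peptide=GC
pos 6: UAC -> R; peptide=GCR
pos 9: UGC -> G; peptide=GCRG
pos 12: GGU -> I; peptide=GCRGI
pos 15: AAA -> F; peptide=GCRGIF
pos 18: GGC -> L; peptide=GCRGIFL
pos 21: AGC -> L; peptide=GCRGIFLL
pos 24: AUU -> P; peptide=GCRGIFLLP
pos 27: CUG -> L; peptide=GCRGIFLLPL
pos 30: UAA -> STOP

Answer: GCRGIFLLPL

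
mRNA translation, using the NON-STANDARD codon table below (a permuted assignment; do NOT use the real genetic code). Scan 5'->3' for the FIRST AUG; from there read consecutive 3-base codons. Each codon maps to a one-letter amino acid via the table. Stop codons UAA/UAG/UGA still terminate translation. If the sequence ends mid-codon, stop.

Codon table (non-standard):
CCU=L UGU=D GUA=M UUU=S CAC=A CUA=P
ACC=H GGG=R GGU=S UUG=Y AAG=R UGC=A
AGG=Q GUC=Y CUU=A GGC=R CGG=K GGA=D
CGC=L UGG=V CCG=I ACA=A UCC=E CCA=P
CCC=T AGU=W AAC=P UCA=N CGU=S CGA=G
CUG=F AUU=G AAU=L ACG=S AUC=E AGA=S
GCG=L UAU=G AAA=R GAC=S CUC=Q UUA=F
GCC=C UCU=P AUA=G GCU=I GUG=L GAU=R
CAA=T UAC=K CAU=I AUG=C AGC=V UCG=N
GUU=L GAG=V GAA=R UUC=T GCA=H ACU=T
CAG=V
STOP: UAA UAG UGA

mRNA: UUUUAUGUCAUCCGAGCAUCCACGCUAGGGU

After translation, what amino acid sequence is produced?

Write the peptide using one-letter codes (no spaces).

start AUG at pos 4
pos 4: AUG -> C; peptide=C
pos 7: UCA -> N; peptide=CN
pos 10: UCC -> E; peptide=CNE
pos 13: GAG -> V; peptide=CNEV
pos 16: CAU -> I; peptide=CNEVI
pos 19: CCA -> P; peptide=CNEVIP
pos 22: CGC -> L; peptide=CNEVIPL
pos 25: UAG -> STOP

Answer: CNEVIPL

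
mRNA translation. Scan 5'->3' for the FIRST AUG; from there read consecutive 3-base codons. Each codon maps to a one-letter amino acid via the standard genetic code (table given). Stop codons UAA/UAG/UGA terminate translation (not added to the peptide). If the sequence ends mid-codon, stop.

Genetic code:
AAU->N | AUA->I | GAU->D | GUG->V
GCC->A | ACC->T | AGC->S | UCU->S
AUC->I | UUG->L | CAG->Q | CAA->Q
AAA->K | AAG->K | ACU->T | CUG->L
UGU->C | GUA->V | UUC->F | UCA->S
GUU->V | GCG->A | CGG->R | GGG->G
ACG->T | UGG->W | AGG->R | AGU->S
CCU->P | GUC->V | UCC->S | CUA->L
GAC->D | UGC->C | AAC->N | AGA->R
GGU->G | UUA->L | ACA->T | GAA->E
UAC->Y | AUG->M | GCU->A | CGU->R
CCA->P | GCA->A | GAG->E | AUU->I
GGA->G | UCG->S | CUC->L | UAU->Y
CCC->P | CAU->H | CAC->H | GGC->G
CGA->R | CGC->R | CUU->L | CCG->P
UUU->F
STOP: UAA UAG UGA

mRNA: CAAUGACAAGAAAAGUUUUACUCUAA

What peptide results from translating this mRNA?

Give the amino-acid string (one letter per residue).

Answer: MTRKVLL

Derivation:
start AUG at pos 2
pos 2: AUG -> M; peptide=M
pos 5: ACA -> T; peptide=MT
pos 8: AGA -> R; peptide=MTR
pos 11: AAA -> K; peptide=MTRK
pos 14: GUU -> V; peptide=MTRKV
pos 17: UUA -> L; peptide=MTRKVL
pos 20: CUC -> L; peptide=MTRKVLL
pos 23: UAA -> STOP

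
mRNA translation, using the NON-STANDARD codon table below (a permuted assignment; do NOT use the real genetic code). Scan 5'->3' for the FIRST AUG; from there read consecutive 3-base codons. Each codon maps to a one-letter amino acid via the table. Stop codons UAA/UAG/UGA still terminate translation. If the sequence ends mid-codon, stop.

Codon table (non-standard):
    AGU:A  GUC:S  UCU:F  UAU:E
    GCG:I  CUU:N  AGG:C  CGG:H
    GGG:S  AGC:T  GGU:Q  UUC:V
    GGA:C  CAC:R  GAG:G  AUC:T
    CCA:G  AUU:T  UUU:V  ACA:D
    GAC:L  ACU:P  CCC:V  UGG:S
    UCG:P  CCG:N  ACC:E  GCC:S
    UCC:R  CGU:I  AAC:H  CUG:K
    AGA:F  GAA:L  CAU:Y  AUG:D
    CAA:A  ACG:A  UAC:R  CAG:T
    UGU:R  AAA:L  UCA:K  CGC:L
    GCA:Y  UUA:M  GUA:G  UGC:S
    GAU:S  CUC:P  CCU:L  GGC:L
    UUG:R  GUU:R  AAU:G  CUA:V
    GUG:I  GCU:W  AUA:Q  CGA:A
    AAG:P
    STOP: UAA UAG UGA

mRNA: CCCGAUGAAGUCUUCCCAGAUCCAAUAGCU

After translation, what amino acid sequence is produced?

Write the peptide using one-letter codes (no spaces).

start AUG at pos 4
pos 4: AUG -> D; peptide=D
pos 7: AAG -> P; peptide=DP
pos 10: UCU -> F; peptide=DPF
pos 13: UCC -> R; peptide=DPFR
pos 16: CAG -> T; peptide=DPFRT
pos 19: AUC -> T; peptide=DPFRTT
pos 22: CAA -> A; peptide=DPFRTTA
pos 25: UAG -> STOP

Answer: DPFRTTA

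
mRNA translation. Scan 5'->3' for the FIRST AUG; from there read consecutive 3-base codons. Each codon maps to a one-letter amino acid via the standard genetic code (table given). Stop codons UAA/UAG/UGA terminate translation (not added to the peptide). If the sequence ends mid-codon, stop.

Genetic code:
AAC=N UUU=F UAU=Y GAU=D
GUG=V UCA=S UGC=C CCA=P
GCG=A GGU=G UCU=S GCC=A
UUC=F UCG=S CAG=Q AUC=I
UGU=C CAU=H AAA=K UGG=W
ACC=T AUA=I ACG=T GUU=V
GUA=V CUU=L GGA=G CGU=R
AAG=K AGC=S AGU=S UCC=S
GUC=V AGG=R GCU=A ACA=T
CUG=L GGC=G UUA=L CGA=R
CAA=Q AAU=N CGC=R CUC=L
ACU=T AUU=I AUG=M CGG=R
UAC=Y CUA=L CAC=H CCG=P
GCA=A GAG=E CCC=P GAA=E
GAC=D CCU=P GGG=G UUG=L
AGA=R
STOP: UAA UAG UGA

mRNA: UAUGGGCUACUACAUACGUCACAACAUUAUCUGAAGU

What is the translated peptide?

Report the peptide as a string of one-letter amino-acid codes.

start AUG at pos 1
pos 1: AUG -> M; peptide=M
pos 4: GGC -> G; peptide=MG
pos 7: UAC -> Y; peptide=MGY
pos 10: UAC -> Y; peptide=MGYY
pos 13: AUA -> I; peptide=MGYYI
pos 16: CGU -> R; peptide=MGYYIR
pos 19: CAC -> H; peptide=MGYYIRH
pos 22: AAC -> N; peptide=MGYYIRHN
pos 25: AUU -> I; peptide=MGYYIRHNI
pos 28: AUC -> I; peptide=MGYYIRHNII
pos 31: UGA -> STOP

Answer: MGYYIRHNII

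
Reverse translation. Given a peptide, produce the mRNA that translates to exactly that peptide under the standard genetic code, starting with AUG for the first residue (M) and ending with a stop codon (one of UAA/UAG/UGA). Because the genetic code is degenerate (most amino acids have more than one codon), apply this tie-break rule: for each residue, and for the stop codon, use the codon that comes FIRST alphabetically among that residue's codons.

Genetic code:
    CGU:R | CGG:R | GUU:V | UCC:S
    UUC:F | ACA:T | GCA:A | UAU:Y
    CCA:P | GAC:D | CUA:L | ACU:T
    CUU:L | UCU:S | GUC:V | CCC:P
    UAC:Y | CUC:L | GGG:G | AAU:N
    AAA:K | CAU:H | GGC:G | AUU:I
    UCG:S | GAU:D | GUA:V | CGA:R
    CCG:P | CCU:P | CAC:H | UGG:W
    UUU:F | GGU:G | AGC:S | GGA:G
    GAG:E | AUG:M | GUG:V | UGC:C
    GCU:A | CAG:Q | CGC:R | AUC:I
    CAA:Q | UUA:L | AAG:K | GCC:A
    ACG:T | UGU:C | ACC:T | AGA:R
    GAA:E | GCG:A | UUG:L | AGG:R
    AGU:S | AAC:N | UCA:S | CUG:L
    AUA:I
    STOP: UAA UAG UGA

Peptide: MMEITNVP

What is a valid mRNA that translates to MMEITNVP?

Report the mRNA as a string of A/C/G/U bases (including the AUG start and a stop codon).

Answer: mRNA: AUGAUGGAAAUAACAAACGUACCAUAA

Derivation:
residue 1: M -> AUG (start codon)
residue 2: M -> AUG (only codon)
residue 3: E codons sorted = GAA,GAG -> pick first = GAA
residue 4: I codons sorted = AUA,AUC,AUU -> pick first = AUA
residue 5: T codons sorted = ACA,ACC,ACG,ACU -> pick first = ACA
residue 6: N codons sorted = AAC,AAU -> pick first = AAC
residue 7: V codons sorted = GUA,GUC,GUG,GUU -> pick first = GUA
residue 8: P codons sorted = CCA,CCC,CCG,CCU -> pick first = CCA
terminator: stop codons sorted = UAA,UAG,UGA -> pick first = UAA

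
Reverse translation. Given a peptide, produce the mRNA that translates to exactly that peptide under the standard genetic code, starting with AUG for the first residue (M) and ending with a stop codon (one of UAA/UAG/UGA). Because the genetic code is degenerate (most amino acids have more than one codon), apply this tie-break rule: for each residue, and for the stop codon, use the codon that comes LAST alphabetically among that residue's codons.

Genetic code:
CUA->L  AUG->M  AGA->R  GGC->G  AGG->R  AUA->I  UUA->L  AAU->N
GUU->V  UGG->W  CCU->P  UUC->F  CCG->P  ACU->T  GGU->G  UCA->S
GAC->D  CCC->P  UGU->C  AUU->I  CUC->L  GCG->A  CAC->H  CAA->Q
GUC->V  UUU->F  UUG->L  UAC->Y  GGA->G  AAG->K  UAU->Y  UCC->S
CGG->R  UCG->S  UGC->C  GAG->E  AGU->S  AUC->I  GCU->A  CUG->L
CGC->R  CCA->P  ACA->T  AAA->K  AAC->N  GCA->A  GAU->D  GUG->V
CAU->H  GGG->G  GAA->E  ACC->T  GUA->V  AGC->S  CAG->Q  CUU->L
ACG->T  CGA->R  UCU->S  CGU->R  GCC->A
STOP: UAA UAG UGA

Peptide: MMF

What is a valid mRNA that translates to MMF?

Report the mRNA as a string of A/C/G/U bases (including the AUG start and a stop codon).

residue 1: M -> AUG (start codon)
residue 2: M -> AUG (only codon)
residue 3: F codons sorted = UUC,UUU -> pick last = UUU
terminator: stop codons sorted = UAA,UAG,UGA -> pick last = UGA

Answer: mRNA: AUGAUGUUUUGA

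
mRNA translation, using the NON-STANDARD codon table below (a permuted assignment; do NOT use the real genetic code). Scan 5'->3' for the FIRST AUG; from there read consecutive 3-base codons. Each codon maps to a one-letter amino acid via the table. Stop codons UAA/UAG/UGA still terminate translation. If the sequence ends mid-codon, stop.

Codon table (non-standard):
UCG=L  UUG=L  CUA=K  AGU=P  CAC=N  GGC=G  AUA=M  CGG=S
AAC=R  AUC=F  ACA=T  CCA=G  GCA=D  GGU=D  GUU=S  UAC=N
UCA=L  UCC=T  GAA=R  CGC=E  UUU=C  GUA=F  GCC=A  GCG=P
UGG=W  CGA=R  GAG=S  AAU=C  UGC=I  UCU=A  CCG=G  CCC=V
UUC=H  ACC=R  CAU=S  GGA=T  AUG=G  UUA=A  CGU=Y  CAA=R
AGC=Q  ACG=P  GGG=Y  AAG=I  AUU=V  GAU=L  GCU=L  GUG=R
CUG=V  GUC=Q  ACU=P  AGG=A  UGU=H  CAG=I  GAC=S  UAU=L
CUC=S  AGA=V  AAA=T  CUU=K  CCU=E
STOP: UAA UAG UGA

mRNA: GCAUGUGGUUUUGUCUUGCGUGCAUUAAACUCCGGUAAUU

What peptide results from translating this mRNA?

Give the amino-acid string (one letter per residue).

Answer: GWCHKPIVTSS

Derivation:
start AUG at pos 2
pos 2: AUG -> G; peptide=G
pos 5: UGG -> W; peptide=GW
pos 8: UUU -> C; peptide=GWC
pos 11: UGU -> H; peptide=GWCH
pos 14: CUU -> K; peptide=GWCHK
pos 17: GCG -> P; peptide=GWCHKP
pos 20: UGC -> I; peptide=GWCHKPI
pos 23: AUU -> V; peptide=GWCHKPIV
pos 26: AAA -> T; peptide=GWCHKPIVT
pos 29: CUC -> S; peptide=GWCHKPIVTS
pos 32: CGG -> S; peptide=GWCHKPIVTSS
pos 35: UAA -> STOP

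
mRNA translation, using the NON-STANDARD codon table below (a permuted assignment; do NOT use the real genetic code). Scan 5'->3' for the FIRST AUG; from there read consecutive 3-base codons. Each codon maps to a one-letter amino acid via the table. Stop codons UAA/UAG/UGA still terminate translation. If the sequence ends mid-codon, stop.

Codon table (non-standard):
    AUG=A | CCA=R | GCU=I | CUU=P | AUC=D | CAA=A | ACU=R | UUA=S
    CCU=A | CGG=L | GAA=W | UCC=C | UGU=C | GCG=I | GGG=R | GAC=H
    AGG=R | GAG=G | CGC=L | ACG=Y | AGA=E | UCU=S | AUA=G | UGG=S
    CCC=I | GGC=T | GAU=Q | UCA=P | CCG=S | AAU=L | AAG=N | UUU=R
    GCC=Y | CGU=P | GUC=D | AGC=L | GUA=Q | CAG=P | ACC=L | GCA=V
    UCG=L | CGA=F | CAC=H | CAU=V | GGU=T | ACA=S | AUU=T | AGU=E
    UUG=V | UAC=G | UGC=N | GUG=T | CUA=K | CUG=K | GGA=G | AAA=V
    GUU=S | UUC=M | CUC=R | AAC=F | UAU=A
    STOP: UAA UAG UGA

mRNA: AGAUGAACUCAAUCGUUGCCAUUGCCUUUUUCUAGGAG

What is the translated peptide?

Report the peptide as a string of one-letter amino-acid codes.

start AUG at pos 2
pos 2: AUG -> A; peptide=A
pos 5: AAC -> F; peptide=AF
pos 8: UCA -> P; peptide=AFP
pos 11: AUC -> D; peptide=AFPD
pos 14: GUU -> S; peptide=AFPDS
pos 17: GCC -> Y; peptide=AFPDSY
pos 20: AUU -> T; peptide=AFPDSYT
pos 23: GCC -> Y; peptide=AFPDSYTY
pos 26: UUU -> R; peptide=AFPDSYTYR
pos 29: UUC -> M; peptide=AFPDSYTYRM
pos 32: UAG -> STOP

Answer: AFPDSYTYRM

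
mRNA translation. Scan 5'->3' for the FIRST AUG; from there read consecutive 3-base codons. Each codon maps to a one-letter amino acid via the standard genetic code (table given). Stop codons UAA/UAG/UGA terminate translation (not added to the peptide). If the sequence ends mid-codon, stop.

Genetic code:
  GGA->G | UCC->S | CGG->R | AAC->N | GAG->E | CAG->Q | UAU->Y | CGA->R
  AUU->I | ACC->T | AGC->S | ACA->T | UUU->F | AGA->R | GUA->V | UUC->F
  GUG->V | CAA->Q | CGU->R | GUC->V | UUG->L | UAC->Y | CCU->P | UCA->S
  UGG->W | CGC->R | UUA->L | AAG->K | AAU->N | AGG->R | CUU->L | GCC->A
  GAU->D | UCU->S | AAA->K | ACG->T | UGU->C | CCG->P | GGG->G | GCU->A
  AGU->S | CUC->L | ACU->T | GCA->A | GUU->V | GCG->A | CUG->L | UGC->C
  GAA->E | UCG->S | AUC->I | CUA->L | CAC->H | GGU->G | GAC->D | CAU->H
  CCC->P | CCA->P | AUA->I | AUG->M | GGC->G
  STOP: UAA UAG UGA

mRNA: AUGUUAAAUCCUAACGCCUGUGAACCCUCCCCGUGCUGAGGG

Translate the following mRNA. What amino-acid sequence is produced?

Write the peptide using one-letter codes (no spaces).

start AUG at pos 0
pos 0: AUG -> M; peptide=M
pos 3: UUA -> L; peptide=ML
pos 6: AAU -> N; peptide=MLN
pos 9: CCU -> P; peptide=MLNP
pos 12: AAC -> N; peptide=MLNPN
pos 15: GCC -> A; peptide=MLNPNA
pos 18: UGU -> C; peptide=MLNPNAC
pos 21: GAA -> E; peptide=MLNPNACE
pos 24: CCC -> P; peptide=MLNPNACEP
pos 27: UCC -> S; peptide=MLNPNACEPS
pos 30: CCG -> P; peptide=MLNPNACEPSP
pos 33: UGC -> C; peptide=MLNPNACEPSPC
pos 36: UGA -> STOP

Answer: MLNPNACEPSPC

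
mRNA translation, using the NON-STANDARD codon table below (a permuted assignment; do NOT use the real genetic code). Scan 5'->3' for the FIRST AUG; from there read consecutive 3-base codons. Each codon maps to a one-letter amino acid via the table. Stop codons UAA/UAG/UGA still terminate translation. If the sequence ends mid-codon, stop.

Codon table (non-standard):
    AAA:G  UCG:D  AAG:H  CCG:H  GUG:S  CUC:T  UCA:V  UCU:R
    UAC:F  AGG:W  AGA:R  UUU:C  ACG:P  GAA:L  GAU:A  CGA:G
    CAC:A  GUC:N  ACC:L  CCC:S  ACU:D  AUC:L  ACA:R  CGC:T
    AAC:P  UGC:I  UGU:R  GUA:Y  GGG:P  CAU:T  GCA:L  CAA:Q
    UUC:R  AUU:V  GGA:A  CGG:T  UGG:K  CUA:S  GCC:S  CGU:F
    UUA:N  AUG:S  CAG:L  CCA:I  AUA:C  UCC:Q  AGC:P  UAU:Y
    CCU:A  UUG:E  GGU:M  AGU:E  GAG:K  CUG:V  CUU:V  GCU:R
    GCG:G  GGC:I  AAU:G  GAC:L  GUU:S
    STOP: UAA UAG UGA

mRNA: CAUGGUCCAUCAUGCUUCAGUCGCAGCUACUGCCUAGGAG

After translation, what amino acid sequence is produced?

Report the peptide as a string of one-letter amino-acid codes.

start AUG at pos 1
pos 1: AUG -> S; peptide=S
pos 4: GUC -> N; peptide=SN
pos 7: CAU -> T; peptide=SNT
pos 10: CAU -> T; peptide=SNTT
pos 13: GCU -> R; peptide=SNTTR
pos 16: UCA -> V; peptide=SNTTRV
pos 19: GUC -> N; peptide=SNTTRVN
pos 22: GCA -> L; peptide=SNTTRVNL
pos 25: GCU -> R; peptide=SNTTRVNLR
pos 28: ACU -> D; peptide=SNTTRVNLRD
pos 31: GCC -> S; peptide=SNTTRVNLRDS
pos 34: UAG -> STOP

Answer: SNTTRVNLRDS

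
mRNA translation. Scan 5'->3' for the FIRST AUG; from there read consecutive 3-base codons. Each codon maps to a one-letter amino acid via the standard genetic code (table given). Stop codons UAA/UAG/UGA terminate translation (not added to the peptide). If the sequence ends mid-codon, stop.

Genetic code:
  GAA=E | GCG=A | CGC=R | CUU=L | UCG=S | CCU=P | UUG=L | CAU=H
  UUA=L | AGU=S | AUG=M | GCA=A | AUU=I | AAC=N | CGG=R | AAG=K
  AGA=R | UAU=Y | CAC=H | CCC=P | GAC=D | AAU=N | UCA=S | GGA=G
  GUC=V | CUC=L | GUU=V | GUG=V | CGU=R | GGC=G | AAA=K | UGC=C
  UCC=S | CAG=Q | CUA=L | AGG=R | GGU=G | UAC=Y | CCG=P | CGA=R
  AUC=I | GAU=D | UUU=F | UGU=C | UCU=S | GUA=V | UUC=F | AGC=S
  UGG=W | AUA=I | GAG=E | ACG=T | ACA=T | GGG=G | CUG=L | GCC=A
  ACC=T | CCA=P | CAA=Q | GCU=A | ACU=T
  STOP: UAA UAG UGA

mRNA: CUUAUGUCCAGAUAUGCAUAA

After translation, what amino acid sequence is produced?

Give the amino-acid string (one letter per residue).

Answer: MSRYA

Derivation:
start AUG at pos 3
pos 3: AUG -> M; peptide=M
pos 6: UCC -> S; peptide=MS
pos 9: AGA -> R; peptide=MSR
pos 12: UAU -> Y; peptide=MSRY
pos 15: GCA -> A; peptide=MSRYA
pos 18: UAA -> STOP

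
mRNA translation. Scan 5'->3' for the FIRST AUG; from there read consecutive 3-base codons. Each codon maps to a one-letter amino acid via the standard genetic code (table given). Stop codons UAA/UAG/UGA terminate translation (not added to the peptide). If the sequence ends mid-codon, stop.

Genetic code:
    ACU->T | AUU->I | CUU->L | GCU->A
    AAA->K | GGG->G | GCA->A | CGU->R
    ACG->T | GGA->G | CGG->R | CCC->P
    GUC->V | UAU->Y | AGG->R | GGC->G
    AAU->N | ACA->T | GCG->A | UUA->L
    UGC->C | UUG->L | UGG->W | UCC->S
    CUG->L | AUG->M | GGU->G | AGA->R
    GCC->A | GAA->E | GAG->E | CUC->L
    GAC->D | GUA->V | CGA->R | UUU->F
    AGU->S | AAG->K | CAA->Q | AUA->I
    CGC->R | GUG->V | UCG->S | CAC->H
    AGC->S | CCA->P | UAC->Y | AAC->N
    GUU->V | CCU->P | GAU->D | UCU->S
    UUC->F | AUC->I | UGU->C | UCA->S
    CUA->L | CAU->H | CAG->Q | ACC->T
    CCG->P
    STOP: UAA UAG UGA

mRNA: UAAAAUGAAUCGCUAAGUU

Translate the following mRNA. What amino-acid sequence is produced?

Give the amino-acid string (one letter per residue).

start AUG at pos 4
pos 4: AUG -> M; peptide=M
pos 7: AAU -> N; peptide=MN
pos 10: CGC -> R; peptide=MNR
pos 13: UAA -> STOP

Answer: MNR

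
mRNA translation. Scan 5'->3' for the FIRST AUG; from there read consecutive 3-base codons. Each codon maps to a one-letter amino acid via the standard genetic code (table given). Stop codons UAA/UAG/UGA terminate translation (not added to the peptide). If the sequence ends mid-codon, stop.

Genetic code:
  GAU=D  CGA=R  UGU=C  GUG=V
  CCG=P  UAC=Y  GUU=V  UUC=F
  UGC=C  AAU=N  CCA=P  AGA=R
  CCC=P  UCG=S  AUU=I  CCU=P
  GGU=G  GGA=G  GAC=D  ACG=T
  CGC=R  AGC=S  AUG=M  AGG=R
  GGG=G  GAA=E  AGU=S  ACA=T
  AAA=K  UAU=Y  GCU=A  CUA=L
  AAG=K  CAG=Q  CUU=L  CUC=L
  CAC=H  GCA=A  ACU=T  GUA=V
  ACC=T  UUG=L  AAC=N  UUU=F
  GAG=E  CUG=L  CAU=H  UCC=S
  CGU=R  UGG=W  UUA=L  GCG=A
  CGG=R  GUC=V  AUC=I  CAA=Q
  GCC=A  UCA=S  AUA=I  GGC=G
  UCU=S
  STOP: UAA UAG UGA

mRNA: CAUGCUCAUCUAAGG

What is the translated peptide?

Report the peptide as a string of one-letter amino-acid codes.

start AUG at pos 1
pos 1: AUG -> M; peptide=M
pos 4: CUC -> L; peptide=ML
pos 7: AUC -> I; peptide=MLI
pos 10: UAA -> STOP

Answer: MLI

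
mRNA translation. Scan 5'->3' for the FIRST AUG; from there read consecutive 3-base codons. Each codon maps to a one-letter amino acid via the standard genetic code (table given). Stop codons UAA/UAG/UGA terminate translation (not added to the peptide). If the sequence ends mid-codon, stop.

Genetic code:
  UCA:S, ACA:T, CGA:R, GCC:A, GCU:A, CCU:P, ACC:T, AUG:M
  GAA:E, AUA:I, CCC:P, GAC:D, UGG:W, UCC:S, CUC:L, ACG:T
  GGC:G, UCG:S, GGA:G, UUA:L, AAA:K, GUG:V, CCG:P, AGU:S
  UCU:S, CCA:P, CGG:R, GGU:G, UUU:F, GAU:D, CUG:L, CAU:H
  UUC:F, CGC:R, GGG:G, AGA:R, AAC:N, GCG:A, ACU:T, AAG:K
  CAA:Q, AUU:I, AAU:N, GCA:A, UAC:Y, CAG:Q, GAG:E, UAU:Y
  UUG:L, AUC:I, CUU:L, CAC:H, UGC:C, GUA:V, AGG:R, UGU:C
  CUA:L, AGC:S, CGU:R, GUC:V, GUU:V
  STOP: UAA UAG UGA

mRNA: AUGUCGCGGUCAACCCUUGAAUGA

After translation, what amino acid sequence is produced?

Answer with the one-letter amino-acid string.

start AUG at pos 0
pos 0: AUG -> M; peptide=M
pos 3: UCG -> S; peptide=MS
pos 6: CGG -> R; peptide=MSR
pos 9: UCA -> S; peptide=MSRS
pos 12: ACC -> T; peptide=MSRST
pos 15: CUU -> L; peptide=MSRSTL
pos 18: GAA -> E; peptide=MSRSTLE
pos 21: UGA -> STOP

Answer: MSRSTLE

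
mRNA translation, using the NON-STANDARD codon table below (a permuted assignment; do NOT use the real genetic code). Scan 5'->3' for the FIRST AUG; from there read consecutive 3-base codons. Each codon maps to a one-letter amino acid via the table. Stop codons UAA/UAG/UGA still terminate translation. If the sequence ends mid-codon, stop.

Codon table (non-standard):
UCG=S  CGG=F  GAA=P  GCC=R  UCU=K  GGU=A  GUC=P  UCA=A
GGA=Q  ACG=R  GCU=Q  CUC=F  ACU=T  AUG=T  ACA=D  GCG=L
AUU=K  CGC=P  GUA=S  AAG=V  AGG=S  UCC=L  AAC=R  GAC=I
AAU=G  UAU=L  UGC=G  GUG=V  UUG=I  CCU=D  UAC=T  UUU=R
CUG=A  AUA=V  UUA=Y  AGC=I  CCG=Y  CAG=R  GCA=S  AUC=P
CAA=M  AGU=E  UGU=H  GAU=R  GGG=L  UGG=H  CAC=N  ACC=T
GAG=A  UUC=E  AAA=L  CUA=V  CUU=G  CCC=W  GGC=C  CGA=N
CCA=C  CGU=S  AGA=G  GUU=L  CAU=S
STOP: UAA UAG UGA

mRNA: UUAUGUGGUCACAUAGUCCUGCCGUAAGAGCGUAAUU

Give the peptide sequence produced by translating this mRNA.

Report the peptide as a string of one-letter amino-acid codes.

Answer: THASEDRSGL

Derivation:
start AUG at pos 2
pos 2: AUG -> T; peptide=T
pos 5: UGG -> H; peptide=TH
pos 8: UCA -> A; peptide=THA
pos 11: CAU -> S; peptide=THAS
pos 14: AGU -> E; peptide=THASE
pos 17: CCU -> D; peptide=THASED
pos 20: GCC -> R; peptide=THASEDR
pos 23: GUA -> S; peptide=THASEDRS
pos 26: AGA -> G; peptide=THASEDRSG
pos 29: GCG -> L; peptide=THASEDRSGL
pos 32: UAA -> STOP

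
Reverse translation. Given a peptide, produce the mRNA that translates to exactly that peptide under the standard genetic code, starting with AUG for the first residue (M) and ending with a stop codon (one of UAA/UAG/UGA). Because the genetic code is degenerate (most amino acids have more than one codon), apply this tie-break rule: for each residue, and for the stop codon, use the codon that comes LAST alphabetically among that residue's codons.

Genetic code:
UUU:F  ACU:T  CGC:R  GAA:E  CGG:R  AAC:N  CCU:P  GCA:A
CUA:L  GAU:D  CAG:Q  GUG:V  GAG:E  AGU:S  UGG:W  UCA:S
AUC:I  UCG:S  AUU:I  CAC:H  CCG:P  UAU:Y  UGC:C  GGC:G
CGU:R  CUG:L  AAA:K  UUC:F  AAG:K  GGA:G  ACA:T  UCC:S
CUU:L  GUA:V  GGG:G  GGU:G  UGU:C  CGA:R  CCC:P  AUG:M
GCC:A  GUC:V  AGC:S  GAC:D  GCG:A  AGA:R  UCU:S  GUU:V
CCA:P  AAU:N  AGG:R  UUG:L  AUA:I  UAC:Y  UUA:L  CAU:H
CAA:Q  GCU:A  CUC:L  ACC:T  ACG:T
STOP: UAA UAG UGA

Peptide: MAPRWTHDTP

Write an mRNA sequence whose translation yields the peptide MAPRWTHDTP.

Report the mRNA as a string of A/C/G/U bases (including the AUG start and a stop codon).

residue 1: M -> AUG (start codon)
residue 2: A codons sorted = GCA,GCC,GCG,GCU -> pick last = GCU
residue 3: P codons sorted = CCA,CCC,CCG,CCU -> pick last = CCU
residue 4: R codons sorted = AGA,AGG,CGA,CGC,CGG,CGU -> pick last = CGU
residue 5: W -> UGG (only codon)
residue 6: T codons sorted = ACA,ACC,ACG,ACU -> pick last = ACU
residue 7: H codons sorted = CAC,CAU -> pick last = CAU
residue 8: D codons sorted = GAC,GAU -> pick last = GAU
residue 9: T codons sorted = ACA,ACC,ACG,ACU -> pick last = ACU
residue 10: P codons sorted = CCA,CCC,CCG,CCU -> pick last = CCU
terminator: stop codons sorted = UAA,UAG,UGA -> pick last = UGA

Answer: mRNA: AUGGCUCCUCGUUGGACUCAUGAUACUCCUUGA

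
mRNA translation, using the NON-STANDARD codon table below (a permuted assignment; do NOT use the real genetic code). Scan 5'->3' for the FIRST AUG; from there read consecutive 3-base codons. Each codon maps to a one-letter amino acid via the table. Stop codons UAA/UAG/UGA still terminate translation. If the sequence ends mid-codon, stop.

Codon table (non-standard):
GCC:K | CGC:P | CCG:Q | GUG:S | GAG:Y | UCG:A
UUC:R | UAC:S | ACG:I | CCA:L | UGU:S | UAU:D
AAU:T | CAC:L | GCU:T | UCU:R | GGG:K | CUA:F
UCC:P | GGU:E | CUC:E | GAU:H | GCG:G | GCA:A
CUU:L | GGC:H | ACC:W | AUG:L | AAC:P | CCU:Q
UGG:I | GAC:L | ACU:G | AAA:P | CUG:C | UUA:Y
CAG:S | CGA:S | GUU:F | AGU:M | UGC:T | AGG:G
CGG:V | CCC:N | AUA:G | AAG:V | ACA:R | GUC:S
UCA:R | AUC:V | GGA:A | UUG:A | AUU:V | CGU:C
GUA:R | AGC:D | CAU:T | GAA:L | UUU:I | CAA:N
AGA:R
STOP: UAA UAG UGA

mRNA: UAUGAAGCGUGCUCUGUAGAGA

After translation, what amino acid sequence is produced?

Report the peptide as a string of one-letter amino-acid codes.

Answer: LVCTC

Derivation:
start AUG at pos 1
pos 1: AUG -> L; peptide=L
pos 4: AAG -> V; peptide=LV
pos 7: CGU -> C; peptide=LVC
pos 10: GCU -> T; peptide=LVCT
pos 13: CUG -> C; peptide=LVCTC
pos 16: UAG -> STOP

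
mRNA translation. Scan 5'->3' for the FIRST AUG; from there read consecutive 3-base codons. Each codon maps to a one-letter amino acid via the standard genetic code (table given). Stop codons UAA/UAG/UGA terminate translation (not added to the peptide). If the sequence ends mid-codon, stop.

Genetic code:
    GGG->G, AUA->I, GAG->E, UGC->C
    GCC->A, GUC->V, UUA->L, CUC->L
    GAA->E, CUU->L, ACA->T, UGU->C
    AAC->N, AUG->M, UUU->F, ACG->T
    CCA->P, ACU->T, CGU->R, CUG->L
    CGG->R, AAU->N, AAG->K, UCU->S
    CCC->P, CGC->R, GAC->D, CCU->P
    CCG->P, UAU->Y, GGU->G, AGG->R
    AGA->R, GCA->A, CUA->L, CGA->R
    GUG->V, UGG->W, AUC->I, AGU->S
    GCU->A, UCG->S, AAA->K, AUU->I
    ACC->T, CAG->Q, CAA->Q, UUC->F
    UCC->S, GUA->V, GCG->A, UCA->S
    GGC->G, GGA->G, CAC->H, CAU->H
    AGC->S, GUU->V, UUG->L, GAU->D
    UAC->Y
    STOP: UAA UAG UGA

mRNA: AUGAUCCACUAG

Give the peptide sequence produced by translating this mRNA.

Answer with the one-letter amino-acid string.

Answer: MIH

Derivation:
start AUG at pos 0
pos 0: AUG -> M; peptide=M
pos 3: AUC -> I; peptide=MI
pos 6: CAC -> H; peptide=MIH
pos 9: UAG -> STOP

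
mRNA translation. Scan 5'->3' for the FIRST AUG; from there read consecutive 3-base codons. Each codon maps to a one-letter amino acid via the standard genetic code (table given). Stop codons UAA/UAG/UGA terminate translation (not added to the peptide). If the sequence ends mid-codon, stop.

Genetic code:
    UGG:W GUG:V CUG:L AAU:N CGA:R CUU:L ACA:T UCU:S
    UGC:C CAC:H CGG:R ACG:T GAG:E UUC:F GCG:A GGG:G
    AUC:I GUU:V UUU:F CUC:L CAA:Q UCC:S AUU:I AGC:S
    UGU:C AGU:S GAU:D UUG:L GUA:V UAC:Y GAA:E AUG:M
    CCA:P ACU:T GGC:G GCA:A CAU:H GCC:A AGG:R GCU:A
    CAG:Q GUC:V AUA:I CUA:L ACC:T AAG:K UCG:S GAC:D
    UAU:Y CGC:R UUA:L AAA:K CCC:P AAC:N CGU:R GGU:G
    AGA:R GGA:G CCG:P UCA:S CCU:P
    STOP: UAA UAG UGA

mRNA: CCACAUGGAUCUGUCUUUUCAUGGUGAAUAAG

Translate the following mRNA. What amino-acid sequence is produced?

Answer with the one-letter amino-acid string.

Answer: MDLSFHGE

Derivation:
start AUG at pos 4
pos 4: AUG -> M; peptide=M
pos 7: GAU -> D; peptide=MD
pos 10: CUG -> L; peptide=MDL
pos 13: UCU -> S; peptide=MDLS
pos 16: UUU -> F; peptide=MDLSF
pos 19: CAU -> H; peptide=MDLSFH
pos 22: GGU -> G; peptide=MDLSFHG
pos 25: GAA -> E; peptide=MDLSFHGE
pos 28: UAA -> STOP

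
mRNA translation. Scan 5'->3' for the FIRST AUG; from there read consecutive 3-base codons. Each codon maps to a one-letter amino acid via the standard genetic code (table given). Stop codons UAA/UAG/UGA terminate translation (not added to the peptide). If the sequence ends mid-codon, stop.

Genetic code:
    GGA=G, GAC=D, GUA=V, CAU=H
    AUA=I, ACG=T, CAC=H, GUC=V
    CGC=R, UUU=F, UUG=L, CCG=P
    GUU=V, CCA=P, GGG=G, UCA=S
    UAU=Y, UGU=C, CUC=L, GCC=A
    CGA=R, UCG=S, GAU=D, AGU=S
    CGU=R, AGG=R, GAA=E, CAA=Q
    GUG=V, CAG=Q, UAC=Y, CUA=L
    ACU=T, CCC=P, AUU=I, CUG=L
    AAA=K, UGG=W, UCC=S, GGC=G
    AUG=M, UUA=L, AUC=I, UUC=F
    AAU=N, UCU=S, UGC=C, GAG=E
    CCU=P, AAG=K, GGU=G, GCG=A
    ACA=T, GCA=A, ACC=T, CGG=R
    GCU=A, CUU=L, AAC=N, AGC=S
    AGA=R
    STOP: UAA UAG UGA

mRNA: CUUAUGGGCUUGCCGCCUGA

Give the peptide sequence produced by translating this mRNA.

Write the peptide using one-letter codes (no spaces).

start AUG at pos 3
pos 3: AUG -> M; peptide=M
pos 6: GGC -> G; peptide=MG
pos 9: UUG -> L; peptide=MGL
pos 12: CCG -> P; peptide=MGLP
pos 15: CCU -> P; peptide=MGLPP
pos 18: only 2 nt remain (<3), stop (end of mRNA)

Answer: MGLPP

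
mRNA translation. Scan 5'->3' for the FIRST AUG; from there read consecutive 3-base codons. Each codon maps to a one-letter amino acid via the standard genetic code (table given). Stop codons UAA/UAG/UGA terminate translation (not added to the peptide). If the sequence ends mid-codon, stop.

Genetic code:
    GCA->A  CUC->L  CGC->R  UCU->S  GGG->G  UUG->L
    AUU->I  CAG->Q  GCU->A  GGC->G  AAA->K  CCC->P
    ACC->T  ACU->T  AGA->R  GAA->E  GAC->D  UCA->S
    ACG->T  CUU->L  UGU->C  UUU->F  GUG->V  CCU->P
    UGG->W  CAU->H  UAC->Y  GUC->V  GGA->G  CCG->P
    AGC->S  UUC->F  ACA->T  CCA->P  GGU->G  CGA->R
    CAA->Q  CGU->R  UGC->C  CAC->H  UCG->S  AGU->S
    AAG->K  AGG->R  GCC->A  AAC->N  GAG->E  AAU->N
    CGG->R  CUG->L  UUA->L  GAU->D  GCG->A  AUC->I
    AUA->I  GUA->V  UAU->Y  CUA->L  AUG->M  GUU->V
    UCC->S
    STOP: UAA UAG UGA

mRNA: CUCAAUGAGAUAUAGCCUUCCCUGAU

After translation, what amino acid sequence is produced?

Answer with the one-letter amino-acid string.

start AUG at pos 4
pos 4: AUG -> M; peptide=M
pos 7: AGA -> R; peptide=MR
pos 10: UAU -> Y; peptide=MRY
pos 13: AGC -> S; peptide=MRYS
pos 16: CUU -> L; peptide=MRYSL
pos 19: CCC -> P; peptide=MRYSLP
pos 22: UGA -> STOP

Answer: MRYSLP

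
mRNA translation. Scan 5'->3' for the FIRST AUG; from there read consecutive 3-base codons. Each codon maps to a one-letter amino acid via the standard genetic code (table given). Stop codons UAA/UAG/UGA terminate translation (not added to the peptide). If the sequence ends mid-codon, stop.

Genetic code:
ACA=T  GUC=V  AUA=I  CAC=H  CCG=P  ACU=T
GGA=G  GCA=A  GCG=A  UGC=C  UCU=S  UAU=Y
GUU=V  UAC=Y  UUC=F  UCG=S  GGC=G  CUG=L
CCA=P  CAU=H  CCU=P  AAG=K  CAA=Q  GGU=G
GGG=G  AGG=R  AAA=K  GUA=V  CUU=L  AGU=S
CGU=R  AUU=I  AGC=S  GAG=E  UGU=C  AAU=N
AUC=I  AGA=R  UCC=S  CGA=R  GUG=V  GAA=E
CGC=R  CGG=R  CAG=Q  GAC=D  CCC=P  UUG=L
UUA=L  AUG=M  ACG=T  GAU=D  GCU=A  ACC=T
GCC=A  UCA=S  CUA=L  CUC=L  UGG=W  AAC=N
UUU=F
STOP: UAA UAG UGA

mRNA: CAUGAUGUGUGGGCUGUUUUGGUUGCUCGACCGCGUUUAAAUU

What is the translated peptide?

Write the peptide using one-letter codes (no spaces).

start AUG at pos 1
pos 1: AUG -> M; peptide=M
pos 4: AUG -> M; peptide=MM
pos 7: UGU -> C; peptide=MMC
pos 10: GGG -> G; peptide=MMCG
pos 13: CUG -> L; peptide=MMCGL
pos 16: UUU -> F; peptide=MMCGLF
pos 19: UGG -> W; peptide=MMCGLFW
pos 22: UUG -> L; peptide=MMCGLFWL
pos 25: CUC -> L; peptide=MMCGLFWLL
pos 28: GAC -> D; peptide=MMCGLFWLLD
pos 31: CGC -> R; peptide=MMCGLFWLLDR
pos 34: GUU -> V; peptide=MMCGLFWLLDRV
pos 37: UAA -> STOP

Answer: MMCGLFWLLDRV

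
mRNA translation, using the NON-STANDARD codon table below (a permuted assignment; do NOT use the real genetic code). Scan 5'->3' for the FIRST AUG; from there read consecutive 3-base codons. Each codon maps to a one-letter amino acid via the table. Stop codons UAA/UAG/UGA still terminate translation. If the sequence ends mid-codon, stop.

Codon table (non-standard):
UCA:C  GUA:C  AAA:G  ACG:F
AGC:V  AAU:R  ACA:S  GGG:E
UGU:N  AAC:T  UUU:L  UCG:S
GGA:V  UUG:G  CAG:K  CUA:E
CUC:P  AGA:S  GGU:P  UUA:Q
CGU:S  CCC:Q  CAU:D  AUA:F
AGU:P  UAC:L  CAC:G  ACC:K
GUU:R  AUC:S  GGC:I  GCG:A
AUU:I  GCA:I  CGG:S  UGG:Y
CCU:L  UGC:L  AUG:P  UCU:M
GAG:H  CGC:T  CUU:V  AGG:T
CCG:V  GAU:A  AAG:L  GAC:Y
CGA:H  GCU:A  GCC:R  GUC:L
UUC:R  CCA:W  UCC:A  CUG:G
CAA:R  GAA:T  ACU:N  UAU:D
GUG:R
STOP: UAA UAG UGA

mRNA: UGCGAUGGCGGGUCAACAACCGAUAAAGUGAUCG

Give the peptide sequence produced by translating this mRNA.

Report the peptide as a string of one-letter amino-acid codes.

Answer: PAPRRVFL

Derivation:
start AUG at pos 4
pos 4: AUG -> P; peptide=P
pos 7: GCG -> A; peptide=PA
pos 10: GGU -> P; peptide=PAP
pos 13: CAA -> R; peptide=PAPR
pos 16: CAA -> R; peptide=PAPRR
pos 19: CCG -> V; peptide=PAPRRV
pos 22: AUA -> F; peptide=PAPRRVF
pos 25: AAG -> L; peptide=PAPRRVFL
pos 28: UGA -> STOP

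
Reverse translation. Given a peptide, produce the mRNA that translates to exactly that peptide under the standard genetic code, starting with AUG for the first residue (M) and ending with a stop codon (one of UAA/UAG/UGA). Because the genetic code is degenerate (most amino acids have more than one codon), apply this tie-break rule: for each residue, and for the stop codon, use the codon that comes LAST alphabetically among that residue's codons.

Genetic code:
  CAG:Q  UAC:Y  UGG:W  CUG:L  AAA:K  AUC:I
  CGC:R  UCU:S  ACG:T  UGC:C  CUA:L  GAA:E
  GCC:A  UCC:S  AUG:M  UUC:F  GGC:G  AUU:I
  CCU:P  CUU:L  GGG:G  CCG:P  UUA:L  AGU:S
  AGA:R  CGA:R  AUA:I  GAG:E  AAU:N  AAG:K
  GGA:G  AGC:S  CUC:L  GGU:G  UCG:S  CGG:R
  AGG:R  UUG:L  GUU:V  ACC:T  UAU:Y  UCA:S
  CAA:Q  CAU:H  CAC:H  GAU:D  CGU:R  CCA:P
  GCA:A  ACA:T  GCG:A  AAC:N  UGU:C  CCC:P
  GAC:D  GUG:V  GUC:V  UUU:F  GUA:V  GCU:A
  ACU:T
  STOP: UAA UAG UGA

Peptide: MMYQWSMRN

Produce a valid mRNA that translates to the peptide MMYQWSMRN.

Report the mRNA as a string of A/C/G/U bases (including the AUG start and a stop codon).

residue 1: M -> AUG (start codon)
residue 2: M -> AUG (only codon)
residue 3: Y codons sorted = UAC,UAU -> pick last = UAU
residue 4: Q codons sorted = CAA,CAG -> pick last = CAG
residue 5: W -> UGG (only codon)
residue 6: S codons sorted = AGC,AGU,UCA,UCC,UCG,UCU -> pick last = UCU
residue 7: M -> AUG (only codon)
residue 8: R codons sorted = AGA,AGG,CGA,CGC,CGG,CGU -> pick last = CGU
residue 9: N codons sorted = AAC,AAU -> pick last = AAU
terminator: stop codons sorted = UAA,UAG,UGA -> pick last = UGA

Answer: mRNA: AUGAUGUAUCAGUGGUCUAUGCGUAAUUGA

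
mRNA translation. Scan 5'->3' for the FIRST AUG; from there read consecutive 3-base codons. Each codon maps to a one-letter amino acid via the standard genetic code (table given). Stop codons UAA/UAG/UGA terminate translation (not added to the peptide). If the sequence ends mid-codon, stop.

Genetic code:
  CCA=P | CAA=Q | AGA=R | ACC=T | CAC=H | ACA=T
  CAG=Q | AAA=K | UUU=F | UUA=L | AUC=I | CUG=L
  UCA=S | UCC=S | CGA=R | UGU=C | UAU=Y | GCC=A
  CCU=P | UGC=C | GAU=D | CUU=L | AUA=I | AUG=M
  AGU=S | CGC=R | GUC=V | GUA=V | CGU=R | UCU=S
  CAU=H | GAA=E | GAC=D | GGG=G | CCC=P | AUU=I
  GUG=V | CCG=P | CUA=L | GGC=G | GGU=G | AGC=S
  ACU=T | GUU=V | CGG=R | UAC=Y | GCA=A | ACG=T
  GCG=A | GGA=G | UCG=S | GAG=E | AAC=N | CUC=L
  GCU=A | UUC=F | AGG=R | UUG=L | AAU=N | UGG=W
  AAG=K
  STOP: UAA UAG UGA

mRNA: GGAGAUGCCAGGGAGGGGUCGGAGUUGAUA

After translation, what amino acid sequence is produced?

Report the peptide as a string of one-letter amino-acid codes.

start AUG at pos 4
pos 4: AUG -> M; peptide=M
pos 7: CCA -> P; peptide=MP
pos 10: GGG -> G; peptide=MPG
pos 13: AGG -> R; peptide=MPGR
pos 16: GGU -> G; peptide=MPGRG
pos 19: CGG -> R; peptide=MPGRGR
pos 22: AGU -> S; peptide=MPGRGRS
pos 25: UGA -> STOP

Answer: MPGRGRS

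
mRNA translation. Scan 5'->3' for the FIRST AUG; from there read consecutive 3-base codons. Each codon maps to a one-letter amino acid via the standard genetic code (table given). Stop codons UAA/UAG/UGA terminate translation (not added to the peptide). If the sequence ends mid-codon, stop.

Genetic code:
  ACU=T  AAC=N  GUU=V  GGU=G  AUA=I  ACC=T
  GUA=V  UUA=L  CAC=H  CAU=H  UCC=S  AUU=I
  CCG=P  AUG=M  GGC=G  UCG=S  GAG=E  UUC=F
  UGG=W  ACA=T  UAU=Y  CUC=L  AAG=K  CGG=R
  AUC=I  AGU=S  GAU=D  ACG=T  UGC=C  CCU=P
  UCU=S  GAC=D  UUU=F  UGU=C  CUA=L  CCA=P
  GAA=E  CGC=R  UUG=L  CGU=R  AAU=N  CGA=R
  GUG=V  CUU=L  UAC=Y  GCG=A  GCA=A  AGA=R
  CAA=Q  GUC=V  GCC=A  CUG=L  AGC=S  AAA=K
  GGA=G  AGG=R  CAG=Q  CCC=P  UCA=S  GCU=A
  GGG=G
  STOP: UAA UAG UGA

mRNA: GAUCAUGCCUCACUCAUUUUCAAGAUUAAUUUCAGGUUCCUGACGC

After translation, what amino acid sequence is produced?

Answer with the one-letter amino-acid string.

start AUG at pos 4
pos 4: AUG -> M; peptide=M
pos 7: CCU -> P; peptide=MP
pos 10: CAC -> H; peptide=MPH
pos 13: UCA -> S; peptide=MPHS
pos 16: UUU -> F; peptide=MPHSF
pos 19: UCA -> S; peptide=MPHSFS
pos 22: AGA -> R; peptide=MPHSFSR
pos 25: UUA -> L; peptide=MPHSFSRL
pos 28: AUU -> I; peptide=MPHSFSRLI
pos 31: UCA -> S; peptide=MPHSFSRLIS
pos 34: GGU -> G; peptide=MPHSFSRLISG
pos 37: UCC -> S; peptide=MPHSFSRLISGS
pos 40: UGA -> STOP

Answer: MPHSFSRLISGS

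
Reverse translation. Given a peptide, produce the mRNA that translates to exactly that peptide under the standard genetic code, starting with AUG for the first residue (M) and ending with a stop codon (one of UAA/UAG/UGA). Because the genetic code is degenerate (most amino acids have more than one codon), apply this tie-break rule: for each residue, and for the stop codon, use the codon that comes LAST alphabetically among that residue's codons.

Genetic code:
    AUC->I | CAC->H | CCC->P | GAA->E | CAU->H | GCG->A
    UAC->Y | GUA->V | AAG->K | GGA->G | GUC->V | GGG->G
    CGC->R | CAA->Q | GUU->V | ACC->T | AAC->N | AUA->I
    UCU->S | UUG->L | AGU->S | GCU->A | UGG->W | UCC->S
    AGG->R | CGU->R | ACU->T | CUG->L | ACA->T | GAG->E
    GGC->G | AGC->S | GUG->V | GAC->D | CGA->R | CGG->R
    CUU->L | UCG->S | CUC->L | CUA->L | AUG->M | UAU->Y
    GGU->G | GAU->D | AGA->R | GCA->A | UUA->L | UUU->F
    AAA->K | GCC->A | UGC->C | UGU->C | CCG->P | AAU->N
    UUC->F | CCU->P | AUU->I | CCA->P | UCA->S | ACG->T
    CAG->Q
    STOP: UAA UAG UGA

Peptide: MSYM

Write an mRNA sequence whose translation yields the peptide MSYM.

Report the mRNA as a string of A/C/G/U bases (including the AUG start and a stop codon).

residue 1: M -> AUG (start codon)
residue 2: S codons sorted = AGC,AGU,UCA,UCC,UCG,UCU -> pick last = UCU
residue 3: Y codons sorted = UAC,UAU -> pick last = UAU
residue 4: M -> AUG (only codon)
terminator: stop codons sorted = UAA,UAG,UGA -> pick last = UGA

Answer: mRNA: AUGUCUUAUAUGUGA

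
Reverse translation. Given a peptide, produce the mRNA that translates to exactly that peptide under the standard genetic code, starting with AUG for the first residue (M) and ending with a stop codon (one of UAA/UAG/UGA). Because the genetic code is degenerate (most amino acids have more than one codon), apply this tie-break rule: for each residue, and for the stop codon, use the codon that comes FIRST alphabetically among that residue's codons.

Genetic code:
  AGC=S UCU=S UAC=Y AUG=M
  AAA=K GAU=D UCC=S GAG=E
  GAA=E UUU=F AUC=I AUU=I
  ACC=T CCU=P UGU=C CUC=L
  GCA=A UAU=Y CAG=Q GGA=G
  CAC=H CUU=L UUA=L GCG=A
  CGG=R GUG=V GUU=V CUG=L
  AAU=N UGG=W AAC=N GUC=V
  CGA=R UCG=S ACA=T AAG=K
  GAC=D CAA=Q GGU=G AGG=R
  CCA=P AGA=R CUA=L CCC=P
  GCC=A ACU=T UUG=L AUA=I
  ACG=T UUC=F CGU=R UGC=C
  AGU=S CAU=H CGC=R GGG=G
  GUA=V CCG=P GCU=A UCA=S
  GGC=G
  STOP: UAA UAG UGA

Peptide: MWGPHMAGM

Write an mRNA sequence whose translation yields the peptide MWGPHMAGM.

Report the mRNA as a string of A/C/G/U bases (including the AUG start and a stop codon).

residue 1: M -> AUG (start codon)
residue 2: W -> UGG (only codon)
residue 3: G codons sorted = GGA,GGC,GGG,GGU -> pick first = GGA
residue 4: P codons sorted = CCA,CCC,CCG,CCU -> pick first = CCA
residue 5: H codons sorted = CAC,CAU -> pick first = CAC
residue 6: M -> AUG (only codon)
residue 7: A codons sorted = GCA,GCC,GCG,GCU -> pick first = GCA
residue 8: G codons sorted = GGA,GGC,GGG,GGU -> pick first = GGA
residue 9: M -> AUG (only codon)
terminator: stop codons sorted = UAA,UAG,UGA -> pick first = UAA

Answer: mRNA: AUGUGGGGACCACACAUGGCAGGAAUGUAA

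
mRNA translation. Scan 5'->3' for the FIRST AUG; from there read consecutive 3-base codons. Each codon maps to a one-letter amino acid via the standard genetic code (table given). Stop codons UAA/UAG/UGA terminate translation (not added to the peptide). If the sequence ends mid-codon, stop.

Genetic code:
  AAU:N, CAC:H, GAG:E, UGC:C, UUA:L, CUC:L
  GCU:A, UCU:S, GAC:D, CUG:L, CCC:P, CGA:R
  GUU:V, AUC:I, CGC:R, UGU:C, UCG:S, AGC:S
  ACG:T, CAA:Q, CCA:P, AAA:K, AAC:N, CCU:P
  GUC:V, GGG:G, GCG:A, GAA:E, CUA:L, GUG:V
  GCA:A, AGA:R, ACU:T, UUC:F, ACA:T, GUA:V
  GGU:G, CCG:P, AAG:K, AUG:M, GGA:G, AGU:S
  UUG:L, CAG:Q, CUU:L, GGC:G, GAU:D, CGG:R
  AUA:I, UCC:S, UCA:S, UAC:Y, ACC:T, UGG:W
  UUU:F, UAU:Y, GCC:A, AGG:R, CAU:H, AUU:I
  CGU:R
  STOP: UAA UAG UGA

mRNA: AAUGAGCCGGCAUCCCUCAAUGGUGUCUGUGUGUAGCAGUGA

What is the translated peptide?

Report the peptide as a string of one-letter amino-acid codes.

start AUG at pos 1
pos 1: AUG -> M; peptide=M
pos 4: AGC -> S; peptide=MS
pos 7: CGG -> R; peptide=MSR
pos 10: CAU -> H; peptide=MSRH
pos 13: CCC -> P; peptide=MSRHP
pos 16: UCA -> S; peptide=MSRHPS
pos 19: AUG -> M; peptide=MSRHPSM
pos 22: GUG -> V; peptide=MSRHPSMV
pos 25: UCU -> S; peptide=MSRHPSMVS
pos 28: GUG -> V; peptide=MSRHPSMVSV
pos 31: UGU -> C; peptide=MSRHPSMVSVC
pos 34: AGC -> S; peptide=MSRHPSMVSVCS
pos 37: AGU -> S; peptide=MSRHPSMVSVCSS
pos 40: only 2 nt remain (<3), stop (end of mRNA)

Answer: MSRHPSMVSVCSS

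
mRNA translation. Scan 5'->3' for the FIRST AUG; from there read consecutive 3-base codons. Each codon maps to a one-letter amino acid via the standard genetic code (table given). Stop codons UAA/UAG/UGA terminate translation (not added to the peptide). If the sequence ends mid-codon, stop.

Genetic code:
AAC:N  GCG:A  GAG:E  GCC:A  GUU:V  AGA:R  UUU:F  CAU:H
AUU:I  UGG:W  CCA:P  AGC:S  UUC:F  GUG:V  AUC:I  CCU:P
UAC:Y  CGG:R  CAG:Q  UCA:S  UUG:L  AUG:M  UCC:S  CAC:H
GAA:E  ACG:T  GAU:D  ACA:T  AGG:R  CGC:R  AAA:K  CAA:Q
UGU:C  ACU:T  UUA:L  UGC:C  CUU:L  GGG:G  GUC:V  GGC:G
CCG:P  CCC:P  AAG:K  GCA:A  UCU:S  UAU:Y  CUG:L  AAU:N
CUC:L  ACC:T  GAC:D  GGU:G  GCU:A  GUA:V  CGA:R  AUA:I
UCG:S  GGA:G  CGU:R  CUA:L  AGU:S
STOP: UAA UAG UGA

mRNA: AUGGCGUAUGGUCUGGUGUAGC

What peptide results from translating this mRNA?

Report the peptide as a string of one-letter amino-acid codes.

start AUG at pos 0
pos 0: AUG -> M; peptide=M
pos 3: GCG -> A; peptide=MA
pos 6: UAU -> Y; peptide=MAY
pos 9: GGU -> G; peptide=MAYG
pos 12: CUG -> L; peptide=MAYGL
pos 15: GUG -> V; peptide=MAYGLV
pos 18: UAG -> STOP

Answer: MAYGLV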